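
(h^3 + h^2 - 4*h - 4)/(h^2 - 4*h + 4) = (h^2 + 3*h + 2)/(h - 2)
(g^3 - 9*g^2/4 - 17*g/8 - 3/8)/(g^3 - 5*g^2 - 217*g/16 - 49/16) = 2*(2*g^2 - 5*g - 3)/(4*g^2 - 21*g - 49)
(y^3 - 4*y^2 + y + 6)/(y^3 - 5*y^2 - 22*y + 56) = (y^2 - 2*y - 3)/(y^2 - 3*y - 28)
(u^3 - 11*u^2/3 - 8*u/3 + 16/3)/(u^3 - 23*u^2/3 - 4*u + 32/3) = (u - 4)/(u - 8)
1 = 1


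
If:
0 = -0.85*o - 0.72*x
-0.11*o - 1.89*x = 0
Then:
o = 0.00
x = 0.00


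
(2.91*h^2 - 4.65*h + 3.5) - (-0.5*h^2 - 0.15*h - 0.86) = 3.41*h^2 - 4.5*h + 4.36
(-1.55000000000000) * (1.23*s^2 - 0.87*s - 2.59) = -1.9065*s^2 + 1.3485*s + 4.0145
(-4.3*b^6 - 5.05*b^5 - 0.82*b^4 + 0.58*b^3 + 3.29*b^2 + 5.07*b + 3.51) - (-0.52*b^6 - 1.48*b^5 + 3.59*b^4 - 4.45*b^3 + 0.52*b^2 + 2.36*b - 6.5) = -3.78*b^6 - 3.57*b^5 - 4.41*b^4 + 5.03*b^3 + 2.77*b^2 + 2.71*b + 10.01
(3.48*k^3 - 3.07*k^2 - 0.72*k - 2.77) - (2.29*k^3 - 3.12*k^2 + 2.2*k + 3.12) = 1.19*k^3 + 0.0500000000000003*k^2 - 2.92*k - 5.89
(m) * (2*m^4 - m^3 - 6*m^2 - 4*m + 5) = 2*m^5 - m^4 - 6*m^3 - 4*m^2 + 5*m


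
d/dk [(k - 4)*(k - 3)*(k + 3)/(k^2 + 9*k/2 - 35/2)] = 2*(2*k^4 + 18*k^3 - 123*k^2 + 136*k - 9)/(4*k^4 + 36*k^3 - 59*k^2 - 630*k + 1225)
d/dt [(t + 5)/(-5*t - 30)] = -1/(5*(t + 6)^2)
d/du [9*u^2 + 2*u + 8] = 18*u + 2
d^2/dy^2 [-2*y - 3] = 0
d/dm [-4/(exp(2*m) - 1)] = 2/sinh(m)^2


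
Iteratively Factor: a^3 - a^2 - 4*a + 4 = (a + 2)*(a^2 - 3*a + 2) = (a - 1)*(a + 2)*(a - 2)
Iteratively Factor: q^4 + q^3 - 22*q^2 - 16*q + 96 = (q - 2)*(q^3 + 3*q^2 - 16*q - 48) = (q - 4)*(q - 2)*(q^2 + 7*q + 12) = (q - 4)*(q - 2)*(q + 3)*(q + 4)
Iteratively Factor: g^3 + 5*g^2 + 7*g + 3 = (g + 1)*(g^2 + 4*g + 3) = (g + 1)*(g + 3)*(g + 1)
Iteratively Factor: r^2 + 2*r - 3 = (r - 1)*(r + 3)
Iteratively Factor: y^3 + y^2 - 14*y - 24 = (y - 4)*(y^2 + 5*y + 6) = (y - 4)*(y + 3)*(y + 2)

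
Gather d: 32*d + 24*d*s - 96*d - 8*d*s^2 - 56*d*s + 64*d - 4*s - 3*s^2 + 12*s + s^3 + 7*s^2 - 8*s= d*(-8*s^2 - 32*s) + s^3 + 4*s^2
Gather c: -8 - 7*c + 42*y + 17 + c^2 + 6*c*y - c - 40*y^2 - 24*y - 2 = c^2 + c*(6*y - 8) - 40*y^2 + 18*y + 7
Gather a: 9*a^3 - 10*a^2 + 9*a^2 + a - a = 9*a^3 - a^2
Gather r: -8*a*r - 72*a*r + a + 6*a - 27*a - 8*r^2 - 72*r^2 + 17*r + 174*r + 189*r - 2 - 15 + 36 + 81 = -20*a - 80*r^2 + r*(380 - 80*a) + 100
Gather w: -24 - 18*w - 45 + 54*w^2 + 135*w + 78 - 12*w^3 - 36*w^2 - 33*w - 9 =-12*w^3 + 18*w^2 + 84*w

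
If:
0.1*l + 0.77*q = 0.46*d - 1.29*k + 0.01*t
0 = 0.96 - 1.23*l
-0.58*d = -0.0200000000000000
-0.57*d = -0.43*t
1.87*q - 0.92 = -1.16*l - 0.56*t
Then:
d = 0.03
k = -0.04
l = 0.78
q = -0.01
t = 0.05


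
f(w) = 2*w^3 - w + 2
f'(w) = 6*w^2 - 1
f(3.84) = 111.41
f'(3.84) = 87.47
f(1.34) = 5.47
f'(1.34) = 9.77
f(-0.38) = 2.27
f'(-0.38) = -0.13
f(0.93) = 2.68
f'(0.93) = 4.19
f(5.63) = 353.28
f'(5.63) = 189.18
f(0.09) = 1.91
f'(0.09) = -0.95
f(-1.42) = -2.31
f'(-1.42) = 11.10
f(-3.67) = -93.19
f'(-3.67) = 79.81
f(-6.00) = -424.00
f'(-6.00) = 215.00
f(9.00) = 1451.00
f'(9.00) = 485.00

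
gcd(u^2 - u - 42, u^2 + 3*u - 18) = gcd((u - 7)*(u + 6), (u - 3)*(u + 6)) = u + 6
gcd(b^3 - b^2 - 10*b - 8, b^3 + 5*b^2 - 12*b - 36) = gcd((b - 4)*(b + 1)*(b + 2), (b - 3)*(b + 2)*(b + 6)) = b + 2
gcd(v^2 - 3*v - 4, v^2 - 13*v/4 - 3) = v - 4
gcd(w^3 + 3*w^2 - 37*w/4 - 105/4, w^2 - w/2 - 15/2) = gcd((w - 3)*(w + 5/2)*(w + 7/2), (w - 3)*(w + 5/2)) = w^2 - w/2 - 15/2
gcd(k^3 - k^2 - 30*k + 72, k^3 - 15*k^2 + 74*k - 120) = k - 4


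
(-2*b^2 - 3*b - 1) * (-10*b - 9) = 20*b^3 + 48*b^2 + 37*b + 9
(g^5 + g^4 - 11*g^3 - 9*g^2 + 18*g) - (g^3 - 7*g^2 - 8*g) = g^5 + g^4 - 12*g^3 - 2*g^2 + 26*g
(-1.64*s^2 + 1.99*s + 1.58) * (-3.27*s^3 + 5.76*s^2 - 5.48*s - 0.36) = 5.3628*s^5 - 15.9537*s^4 + 15.283*s^3 - 1.214*s^2 - 9.3748*s - 0.5688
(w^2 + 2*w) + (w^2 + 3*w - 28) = 2*w^2 + 5*w - 28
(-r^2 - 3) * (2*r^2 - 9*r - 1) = -2*r^4 + 9*r^3 - 5*r^2 + 27*r + 3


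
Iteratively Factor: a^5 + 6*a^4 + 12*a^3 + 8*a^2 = (a + 2)*(a^4 + 4*a^3 + 4*a^2) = a*(a + 2)*(a^3 + 4*a^2 + 4*a) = a*(a + 2)^2*(a^2 + 2*a) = a^2*(a + 2)^2*(a + 2)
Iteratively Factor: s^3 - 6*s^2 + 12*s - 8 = (s - 2)*(s^2 - 4*s + 4) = (s - 2)^2*(s - 2)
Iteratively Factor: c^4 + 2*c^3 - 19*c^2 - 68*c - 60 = (c + 3)*(c^3 - c^2 - 16*c - 20) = (c - 5)*(c + 3)*(c^2 + 4*c + 4) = (c - 5)*(c + 2)*(c + 3)*(c + 2)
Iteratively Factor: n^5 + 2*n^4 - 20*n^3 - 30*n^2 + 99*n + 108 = (n + 4)*(n^4 - 2*n^3 - 12*n^2 + 18*n + 27) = (n + 1)*(n + 4)*(n^3 - 3*n^2 - 9*n + 27) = (n + 1)*(n + 3)*(n + 4)*(n^2 - 6*n + 9) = (n - 3)*(n + 1)*(n + 3)*(n + 4)*(n - 3)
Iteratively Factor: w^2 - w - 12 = (w + 3)*(w - 4)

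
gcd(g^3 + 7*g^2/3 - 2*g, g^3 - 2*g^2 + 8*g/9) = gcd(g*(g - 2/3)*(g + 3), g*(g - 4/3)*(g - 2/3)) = g^2 - 2*g/3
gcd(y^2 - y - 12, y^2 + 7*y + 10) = 1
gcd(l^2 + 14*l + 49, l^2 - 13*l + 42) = 1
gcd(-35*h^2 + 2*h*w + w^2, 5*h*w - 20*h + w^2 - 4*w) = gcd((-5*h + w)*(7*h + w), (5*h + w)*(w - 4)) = 1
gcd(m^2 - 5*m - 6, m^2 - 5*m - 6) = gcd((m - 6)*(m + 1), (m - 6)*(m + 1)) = m^2 - 5*m - 6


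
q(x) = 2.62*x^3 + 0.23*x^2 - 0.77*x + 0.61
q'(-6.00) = 279.43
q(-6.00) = -552.41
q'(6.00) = 284.95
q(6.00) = 570.19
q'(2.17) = 37.24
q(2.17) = 26.79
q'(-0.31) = -0.16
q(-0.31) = 0.79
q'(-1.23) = 10.56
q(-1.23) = -2.97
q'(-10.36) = 838.08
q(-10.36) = -2880.00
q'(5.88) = 273.69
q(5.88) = 536.67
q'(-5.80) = 260.97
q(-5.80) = -498.38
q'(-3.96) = 120.67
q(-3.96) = -155.43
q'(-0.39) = 0.25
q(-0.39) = 0.79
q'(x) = 7.86*x^2 + 0.46*x - 0.77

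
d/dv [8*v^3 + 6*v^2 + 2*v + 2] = 24*v^2 + 12*v + 2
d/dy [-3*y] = -3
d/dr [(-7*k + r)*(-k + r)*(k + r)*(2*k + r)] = 5*k^3 - 30*k^2*r - 15*k*r^2 + 4*r^3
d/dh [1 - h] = -1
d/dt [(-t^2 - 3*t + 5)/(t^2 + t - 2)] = (2*t^2 - 6*t + 1)/(t^4 + 2*t^3 - 3*t^2 - 4*t + 4)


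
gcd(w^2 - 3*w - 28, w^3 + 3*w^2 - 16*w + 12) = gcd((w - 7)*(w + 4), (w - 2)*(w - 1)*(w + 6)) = 1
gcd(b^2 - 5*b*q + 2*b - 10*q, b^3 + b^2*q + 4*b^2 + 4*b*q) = 1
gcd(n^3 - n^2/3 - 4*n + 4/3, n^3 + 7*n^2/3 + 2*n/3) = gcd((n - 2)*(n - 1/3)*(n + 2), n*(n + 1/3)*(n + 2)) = n + 2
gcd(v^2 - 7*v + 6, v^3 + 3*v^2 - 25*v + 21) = v - 1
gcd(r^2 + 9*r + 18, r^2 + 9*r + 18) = r^2 + 9*r + 18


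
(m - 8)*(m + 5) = m^2 - 3*m - 40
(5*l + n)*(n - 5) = 5*l*n - 25*l + n^2 - 5*n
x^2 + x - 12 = (x - 3)*(x + 4)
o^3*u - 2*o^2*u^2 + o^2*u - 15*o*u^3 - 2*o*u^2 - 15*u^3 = (o - 5*u)*(o + 3*u)*(o*u + u)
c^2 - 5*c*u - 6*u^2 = (c - 6*u)*(c + u)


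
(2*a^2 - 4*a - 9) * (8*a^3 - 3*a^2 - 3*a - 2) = 16*a^5 - 38*a^4 - 66*a^3 + 35*a^2 + 35*a + 18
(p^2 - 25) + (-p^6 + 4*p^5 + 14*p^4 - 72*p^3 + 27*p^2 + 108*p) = -p^6 + 4*p^5 + 14*p^4 - 72*p^3 + 28*p^2 + 108*p - 25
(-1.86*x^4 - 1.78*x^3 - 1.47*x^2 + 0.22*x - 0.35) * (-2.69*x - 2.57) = 5.0034*x^5 + 9.5684*x^4 + 8.5289*x^3 + 3.1861*x^2 + 0.3761*x + 0.8995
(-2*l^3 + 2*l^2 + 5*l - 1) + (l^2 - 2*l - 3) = -2*l^3 + 3*l^2 + 3*l - 4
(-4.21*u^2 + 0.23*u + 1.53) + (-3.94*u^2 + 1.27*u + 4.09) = -8.15*u^2 + 1.5*u + 5.62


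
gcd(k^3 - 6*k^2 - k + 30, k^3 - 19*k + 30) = k - 3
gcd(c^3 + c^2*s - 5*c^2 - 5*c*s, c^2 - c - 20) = c - 5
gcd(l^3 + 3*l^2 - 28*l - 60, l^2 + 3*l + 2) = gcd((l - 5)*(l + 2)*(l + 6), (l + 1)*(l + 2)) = l + 2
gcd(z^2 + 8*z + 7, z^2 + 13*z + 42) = z + 7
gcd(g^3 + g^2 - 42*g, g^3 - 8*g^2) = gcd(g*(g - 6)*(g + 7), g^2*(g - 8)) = g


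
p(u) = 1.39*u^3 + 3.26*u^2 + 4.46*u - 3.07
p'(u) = 4.17*u^2 + 6.52*u + 4.46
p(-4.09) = -61.88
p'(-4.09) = 47.55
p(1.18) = 9.02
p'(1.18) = 17.96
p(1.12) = 7.97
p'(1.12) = 16.99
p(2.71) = 60.62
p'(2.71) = 52.75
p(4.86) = 255.17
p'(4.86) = 134.64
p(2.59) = 54.50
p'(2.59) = 49.32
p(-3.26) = -31.12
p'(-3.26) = 27.52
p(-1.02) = -5.70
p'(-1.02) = 2.15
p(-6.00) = -212.71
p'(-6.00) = 115.46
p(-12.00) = -1989.07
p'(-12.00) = 526.70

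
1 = 1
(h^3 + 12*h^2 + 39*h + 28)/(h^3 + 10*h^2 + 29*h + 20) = (h + 7)/(h + 5)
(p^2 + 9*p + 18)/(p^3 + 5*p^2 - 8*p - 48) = (p^2 + 9*p + 18)/(p^3 + 5*p^2 - 8*p - 48)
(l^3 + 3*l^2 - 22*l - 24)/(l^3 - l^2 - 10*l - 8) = (l + 6)/(l + 2)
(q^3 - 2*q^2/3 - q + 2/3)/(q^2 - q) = q + 1/3 - 2/(3*q)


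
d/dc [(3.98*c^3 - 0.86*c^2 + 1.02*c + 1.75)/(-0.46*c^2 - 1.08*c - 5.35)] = (-1.8308*c^4 - 8.5968*c^3 - 62.481*c^2 + 10.812*c - 3.567)/(0.2116*c^4 + 0.9936*c^3 + 6.0884*c^2 + 11.556*c + 28.6225)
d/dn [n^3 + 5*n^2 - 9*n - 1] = 3*n^2 + 10*n - 9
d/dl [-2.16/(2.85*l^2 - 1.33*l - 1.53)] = (12.312*l - 2.8728)/(-2.85*l^2 + 1.33*l + 1.53)^2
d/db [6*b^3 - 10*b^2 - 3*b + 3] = 18*b^2 - 20*b - 3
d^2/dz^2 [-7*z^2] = -14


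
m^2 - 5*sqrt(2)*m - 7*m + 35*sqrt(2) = (m - 7)*(m - 5*sqrt(2))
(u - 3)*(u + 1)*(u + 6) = u^3 + 4*u^2 - 15*u - 18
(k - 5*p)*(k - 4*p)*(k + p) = k^3 - 8*k^2*p + 11*k*p^2 + 20*p^3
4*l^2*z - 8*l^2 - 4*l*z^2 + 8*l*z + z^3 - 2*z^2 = (-2*l + z)^2*(z - 2)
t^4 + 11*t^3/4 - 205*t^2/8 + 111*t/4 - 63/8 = (t - 3)*(t - 3/4)*(t - 1/2)*(t + 7)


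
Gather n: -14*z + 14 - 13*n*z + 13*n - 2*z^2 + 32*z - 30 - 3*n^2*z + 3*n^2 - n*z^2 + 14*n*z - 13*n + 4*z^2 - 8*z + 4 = n^2*(3 - 3*z) + n*(-z^2 + z) + 2*z^2 + 10*z - 12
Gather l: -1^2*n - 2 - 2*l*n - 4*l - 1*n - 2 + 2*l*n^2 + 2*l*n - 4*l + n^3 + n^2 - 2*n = l*(2*n^2 - 8) + n^3 + n^2 - 4*n - 4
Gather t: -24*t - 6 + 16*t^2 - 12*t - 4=16*t^2 - 36*t - 10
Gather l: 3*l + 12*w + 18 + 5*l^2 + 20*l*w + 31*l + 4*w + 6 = 5*l^2 + l*(20*w + 34) + 16*w + 24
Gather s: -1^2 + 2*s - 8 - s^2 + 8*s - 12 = -s^2 + 10*s - 21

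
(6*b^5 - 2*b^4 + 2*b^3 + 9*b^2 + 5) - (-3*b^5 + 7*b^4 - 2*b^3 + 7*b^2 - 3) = 9*b^5 - 9*b^4 + 4*b^3 + 2*b^2 + 8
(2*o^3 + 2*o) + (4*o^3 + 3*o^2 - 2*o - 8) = 6*o^3 + 3*o^2 - 8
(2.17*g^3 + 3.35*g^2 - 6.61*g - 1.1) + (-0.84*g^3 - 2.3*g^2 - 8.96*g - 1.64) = 1.33*g^3 + 1.05*g^2 - 15.57*g - 2.74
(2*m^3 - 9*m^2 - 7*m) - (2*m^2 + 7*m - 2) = 2*m^3 - 11*m^2 - 14*m + 2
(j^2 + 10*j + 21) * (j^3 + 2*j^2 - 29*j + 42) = j^5 + 12*j^4 + 12*j^3 - 206*j^2 - 189*j + 882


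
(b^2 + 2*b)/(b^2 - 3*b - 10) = b/(b - 5)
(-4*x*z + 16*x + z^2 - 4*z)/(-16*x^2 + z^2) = (z - 4)/(4*x + z)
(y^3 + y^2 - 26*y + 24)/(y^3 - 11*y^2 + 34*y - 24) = (y + 6)/(y - 6)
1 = 1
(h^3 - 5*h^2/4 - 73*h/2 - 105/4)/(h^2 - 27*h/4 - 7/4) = (4*h^2 + 23*h + 15)/(4*h + 1)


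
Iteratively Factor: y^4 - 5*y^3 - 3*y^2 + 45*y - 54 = (y + 3)*(y^3 - 8*y^2 + 21*y - 18) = (y - 2)*(y + 3)*(y^2 - 6*y + 9) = (y - 3)*(y - 2)*(y + 3)*(y - 3)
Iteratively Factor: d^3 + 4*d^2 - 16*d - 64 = (d - 4)*(d^2 + 8*d + 16) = (d - 4)*(d + 4)*(d + 4)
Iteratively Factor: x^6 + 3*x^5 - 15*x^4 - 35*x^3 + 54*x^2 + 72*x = (x + 3)*(x^5 - 15*x^3 + 10*x^2 + 24*x) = (x + 3)*(x + 4)*(x^4 - 4*x^3 + x^2 + 6*x) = (x + 1)*(x + 3)*(x + 4)*(x^3 - 5*x^2 + 6*x) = x*(x + 1)*(x + 3)*(x + 4)*(x^2 - 5*x + 6) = x*(x - 3)*(x + 1)*(x + 3)*(x + 4)*(x - 2)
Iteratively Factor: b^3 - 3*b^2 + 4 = (b + 1)*(b^2 - 4*b + 4) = (b - 2)*(b + 1)*(b - 2)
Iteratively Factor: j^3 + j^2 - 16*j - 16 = (j + 4)*(j^2 - 3*j - 4) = (j + 1)*(j + 4)*(j - 4)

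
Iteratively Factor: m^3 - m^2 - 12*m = (m)*(m^2 - m - 12) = m*(m - 4)*(m + 3)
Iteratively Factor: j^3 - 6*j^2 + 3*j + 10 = (j + 1)*(j^2 - 7*j + 10) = (j - 5)*(j + 1)*(j - 2)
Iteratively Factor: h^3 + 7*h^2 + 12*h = (h + 4)*(h^2 + 3*h) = (h + 3)*(h + 4)*(h)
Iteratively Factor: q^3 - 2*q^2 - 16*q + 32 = (q - 4)*(q^2 + 2*q - 8) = (q - 4)*(q - 2)*(q + 4)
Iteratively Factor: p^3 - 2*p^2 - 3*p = (p - 3)*(p^2 + p) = p*(p - 3)*(p + 1)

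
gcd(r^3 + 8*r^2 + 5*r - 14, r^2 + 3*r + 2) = r + 2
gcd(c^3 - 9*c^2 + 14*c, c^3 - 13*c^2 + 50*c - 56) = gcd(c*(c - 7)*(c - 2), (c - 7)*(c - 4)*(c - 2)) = c^2 - 9*c + 14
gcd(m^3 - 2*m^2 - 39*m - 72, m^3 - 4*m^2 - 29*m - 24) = m^2 - 5*m - 24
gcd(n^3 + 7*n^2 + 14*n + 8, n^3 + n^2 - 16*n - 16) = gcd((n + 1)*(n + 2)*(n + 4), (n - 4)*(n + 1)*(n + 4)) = n^2 + 5*n + 4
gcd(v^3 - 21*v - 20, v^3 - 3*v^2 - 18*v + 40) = v^2 - v - 20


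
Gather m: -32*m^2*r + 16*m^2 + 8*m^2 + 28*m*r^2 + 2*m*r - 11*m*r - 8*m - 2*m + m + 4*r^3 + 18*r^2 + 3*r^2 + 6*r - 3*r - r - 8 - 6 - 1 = m^2*(24 - 32*r) + m*(28*r^2 - 9*r - 9) + 4*r^3 + 21*r^2 + 2*r - 15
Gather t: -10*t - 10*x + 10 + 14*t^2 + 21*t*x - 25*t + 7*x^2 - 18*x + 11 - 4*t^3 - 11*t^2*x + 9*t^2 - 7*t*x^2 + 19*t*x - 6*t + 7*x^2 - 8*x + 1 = -4*t^3 + t^2*(23 - 11*x) + t*(-7*x^2 + 40*x - 41) + 14*x^2 - 36*x + 22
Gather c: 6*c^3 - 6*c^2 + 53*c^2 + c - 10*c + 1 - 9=6*c^3 + 47*c^2 - 9*c - 8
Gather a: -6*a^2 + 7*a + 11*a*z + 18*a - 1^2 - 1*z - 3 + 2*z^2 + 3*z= -6*a^2 + a*(11*z + 25) + 2*z^2 + 2*z - 4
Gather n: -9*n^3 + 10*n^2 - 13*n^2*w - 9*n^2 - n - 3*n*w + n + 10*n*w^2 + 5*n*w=-9*n^3 + n^2*(1 - 13*w) + n*(10*w^2 + 2*w)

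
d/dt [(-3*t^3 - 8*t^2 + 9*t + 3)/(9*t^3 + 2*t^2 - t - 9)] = 2*(33*t^4 - 78*t^3 - 5*t^2 + 66*t - 39)/(81*t^6 + 36*t^5 - 14*t^4 - 166*t^3 - 35*t^2 + 18*t + 81)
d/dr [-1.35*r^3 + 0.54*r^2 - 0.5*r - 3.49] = -4.05*r^2 + 1.08*r - 0.5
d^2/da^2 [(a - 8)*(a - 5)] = 2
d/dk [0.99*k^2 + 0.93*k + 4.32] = 1.98*k + 0.93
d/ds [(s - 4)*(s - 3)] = 2*s - 7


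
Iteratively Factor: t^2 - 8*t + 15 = (t - 3)*(t - 5)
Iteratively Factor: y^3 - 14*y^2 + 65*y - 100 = (y - 5)*(y^2 - 9*y + 20) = (y - 5)^2*(y - 4)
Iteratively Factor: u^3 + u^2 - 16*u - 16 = (u + 4)*(u^2 - 3*u - 4) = (u + 1)*(u + 4)*(u - 4)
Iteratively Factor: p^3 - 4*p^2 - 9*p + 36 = (p - 4)*(p^2 - 9) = (p - 4)*(p - 3)*(p + 3)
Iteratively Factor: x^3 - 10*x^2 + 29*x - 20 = (x - 4)*(x^2 - 6*x + 5) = (x - 4)*(x - 1)*(x - 5)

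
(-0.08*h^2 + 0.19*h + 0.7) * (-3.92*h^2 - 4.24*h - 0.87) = 0.3136*h^4 - 0.4056*h^3 - 3.48*h^2 - 3.1333*h - 0.609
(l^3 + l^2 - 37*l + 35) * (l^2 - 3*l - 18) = l^5 - 2*l^4 - 58*l^3 + 128*l^2 + 561*l - 630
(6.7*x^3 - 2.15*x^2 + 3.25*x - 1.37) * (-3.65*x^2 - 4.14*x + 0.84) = -24.455*x^5 - 19.8905*x^4 + 2.6665*x^3 - 10.2605*x^2 + 8.4018*x - 1.1508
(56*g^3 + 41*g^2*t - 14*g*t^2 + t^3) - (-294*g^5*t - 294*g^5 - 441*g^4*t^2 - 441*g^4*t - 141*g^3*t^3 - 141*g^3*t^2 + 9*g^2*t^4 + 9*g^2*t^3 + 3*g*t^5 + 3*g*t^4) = 294*g^5*t + 294*g^5 + 441*g^4*t^2 + 441*g^4*t + 141*g^3*t^3 + 141*g^3*t^2 + 56*g^3 - 9*g^2*t^4 - 9*g^2*t^3 + 41*g^2*t - 3*g*t^5 - 3*g*t^4 - 14*g*t^2 + t^3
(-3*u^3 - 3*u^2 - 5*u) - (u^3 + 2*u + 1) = -4*u^3 - 3*u^2 - 7*u - 1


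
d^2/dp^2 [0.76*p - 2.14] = 0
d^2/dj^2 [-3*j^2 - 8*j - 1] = -6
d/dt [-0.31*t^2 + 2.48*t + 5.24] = 2.48 - 0.62*t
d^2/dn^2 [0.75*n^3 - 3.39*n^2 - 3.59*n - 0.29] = 4.5*n - 6.78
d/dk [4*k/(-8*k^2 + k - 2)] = 8*(4*k^2 - 1)/(64*k^4 - 16*k^3 + 33*k^2 - 4*k + 4)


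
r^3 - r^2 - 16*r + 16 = (r - 4)*(r - 1)*(r + 4)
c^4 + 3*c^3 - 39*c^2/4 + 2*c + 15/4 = (c - 3/2)*(c - 1)*(c + 1/2)*(c + 5)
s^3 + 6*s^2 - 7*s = s*(s - 1)*(s + 7)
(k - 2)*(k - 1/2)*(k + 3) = k^3 + k^2/2 - 13*k/2 + 3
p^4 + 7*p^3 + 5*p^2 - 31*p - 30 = (p - 2)*(p + 1)*(p + 3)*(p + 5)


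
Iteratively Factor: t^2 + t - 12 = (t - 3)*(t + 4)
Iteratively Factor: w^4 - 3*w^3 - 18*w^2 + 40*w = (w - 5)*(w^3 + 2*w^2 - 8*w) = (w - 5)*(w - 2)*(w^2 + 4*w) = w*(w - 5)*(w - 2)*(w + 4)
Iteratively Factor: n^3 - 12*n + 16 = (n - 2)*(n^2 + 2*n - 8) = (n - 2)^2*(n + 4)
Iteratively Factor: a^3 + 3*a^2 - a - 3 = (a + 3)*(a^2 - 1) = (a + 1)*(a + 3)*(a - 1)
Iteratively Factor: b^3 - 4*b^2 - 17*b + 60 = (b - 5)*(b^2 + b - 12) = (b - 5)*(b - 3)*(b + 4)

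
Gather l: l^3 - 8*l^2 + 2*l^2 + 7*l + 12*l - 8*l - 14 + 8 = l^3 - 6*l^2 + 11*l - 6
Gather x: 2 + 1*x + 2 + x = 2*x + 4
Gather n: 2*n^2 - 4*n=2*n^2 - 4*n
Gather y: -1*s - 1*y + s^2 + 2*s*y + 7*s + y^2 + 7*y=s^2 + 6*s + y^2 + y*(2*s + 6)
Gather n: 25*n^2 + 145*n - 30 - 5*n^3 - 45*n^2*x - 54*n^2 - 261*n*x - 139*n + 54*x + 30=-5*n^3 + n^2*(-45*x - 29) + n*(6 - 261*x) + 54*x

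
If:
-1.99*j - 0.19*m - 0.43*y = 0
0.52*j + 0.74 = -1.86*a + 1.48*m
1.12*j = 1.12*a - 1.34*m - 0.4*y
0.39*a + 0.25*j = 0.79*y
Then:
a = -1.46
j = 0.26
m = -1.24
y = -0.64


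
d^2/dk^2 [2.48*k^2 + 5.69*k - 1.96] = 4.96000000000000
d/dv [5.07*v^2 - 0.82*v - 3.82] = 10.14*v - 0.82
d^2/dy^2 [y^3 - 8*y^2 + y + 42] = 6*y - 16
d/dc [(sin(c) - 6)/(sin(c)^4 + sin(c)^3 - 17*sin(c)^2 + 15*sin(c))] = (-3*sin(c)^4 + 22*sin(c)^3 + 35*sin(c)^2 - 204*sin(c) + 90)*cos(c)/((sin(c)^3 + sin(c)^2 - 17*sin(c) + 15)^2*sin(c)^2)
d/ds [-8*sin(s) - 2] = -8*cos(s)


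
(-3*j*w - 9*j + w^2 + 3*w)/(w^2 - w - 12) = (-3*j + w)/(w - 4)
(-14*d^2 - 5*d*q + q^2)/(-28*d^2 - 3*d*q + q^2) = (2*d + q)/(4*d + q)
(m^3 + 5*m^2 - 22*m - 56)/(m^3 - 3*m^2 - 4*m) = (m^2 + 9*m + 14)/(m*(m + 1))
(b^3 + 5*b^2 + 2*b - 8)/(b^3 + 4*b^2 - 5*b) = (b^2 + 6*b + 8)/(b*(b + 5))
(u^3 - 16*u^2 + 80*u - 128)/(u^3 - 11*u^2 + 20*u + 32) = (u - 4)/(u + 1)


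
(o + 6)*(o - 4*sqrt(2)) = o^2 - 4*sqrt(2)*o + 6*o - 24*sqrt(2)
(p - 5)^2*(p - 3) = p^3 - 13*p^2 + 55*p - 75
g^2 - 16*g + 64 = (g - 8)^2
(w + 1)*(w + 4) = w^2 + 5*w + 4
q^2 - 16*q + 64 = (q - 8)^2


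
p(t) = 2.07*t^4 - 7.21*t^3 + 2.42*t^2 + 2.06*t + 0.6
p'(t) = 8.28*t^3 - 21.63*t^2 + 4.84*t + 2.06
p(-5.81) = 3843.08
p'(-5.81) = -2380.10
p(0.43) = 1.43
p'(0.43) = 0.80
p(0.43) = 1.43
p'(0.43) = 0.80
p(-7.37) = 9110.31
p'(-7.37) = -4523.10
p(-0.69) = 3.17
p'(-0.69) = -14.30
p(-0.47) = 1.02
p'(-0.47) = -5.85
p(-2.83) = 310.34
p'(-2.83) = -372.54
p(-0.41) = 0.72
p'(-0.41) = -4.13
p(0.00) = 0.60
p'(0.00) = 2.06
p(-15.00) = 129641.70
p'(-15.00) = -32882.29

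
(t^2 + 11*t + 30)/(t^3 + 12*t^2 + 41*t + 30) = 1/(t + 1)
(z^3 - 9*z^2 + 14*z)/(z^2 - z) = (z^2 - 9*z + 14)/(z - 1)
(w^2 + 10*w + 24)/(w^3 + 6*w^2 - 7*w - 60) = (w + 6)/(w^2 + 2*w - 15)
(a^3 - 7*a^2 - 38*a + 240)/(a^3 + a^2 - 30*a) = (a - 8)/a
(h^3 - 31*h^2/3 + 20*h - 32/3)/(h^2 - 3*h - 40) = (3*h^2 - 7*h + 4)/(3*(h + 5))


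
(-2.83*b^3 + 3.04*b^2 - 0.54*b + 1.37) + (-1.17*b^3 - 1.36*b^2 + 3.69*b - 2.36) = -4.0*b^3 + 1.68*b^2 + 3.15*b - 0.99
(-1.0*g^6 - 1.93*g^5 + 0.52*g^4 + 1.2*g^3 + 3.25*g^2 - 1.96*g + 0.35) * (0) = 0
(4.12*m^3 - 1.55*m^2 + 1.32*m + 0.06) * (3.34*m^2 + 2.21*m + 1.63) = 13.7608*m^5 + 3.9282*m^4 + 7.6989*m^3 + 0.5911*m^2 + 2.2842*m + 0.0978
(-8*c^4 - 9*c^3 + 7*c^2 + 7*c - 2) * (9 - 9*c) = 72*c^5 + 9*c^4 - 144*c^3 + 81*c - 18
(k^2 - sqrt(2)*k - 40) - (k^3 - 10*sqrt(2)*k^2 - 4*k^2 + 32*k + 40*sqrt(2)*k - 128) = -k^3 + 5*k^2 + 10*sqrt(2)*k^2 - 41*sqrt(2)*k - 32*k + 88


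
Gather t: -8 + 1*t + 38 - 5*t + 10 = 40 - 4*t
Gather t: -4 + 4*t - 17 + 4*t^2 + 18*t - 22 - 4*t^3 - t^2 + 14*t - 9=-4*t^3 + 3*t^2 + 36*t - 52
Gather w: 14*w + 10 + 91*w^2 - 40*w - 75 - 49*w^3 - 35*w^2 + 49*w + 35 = -49*w^3 + 56*w^2 + 23*w - 30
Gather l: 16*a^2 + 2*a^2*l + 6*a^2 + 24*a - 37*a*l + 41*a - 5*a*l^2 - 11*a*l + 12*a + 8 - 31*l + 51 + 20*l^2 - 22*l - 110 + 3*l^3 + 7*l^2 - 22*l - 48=22*a^2 + 77*a + 3*l^3 + l^2*(27 - 5*a) + l*(2*a^2 - 48*a - 75) - 99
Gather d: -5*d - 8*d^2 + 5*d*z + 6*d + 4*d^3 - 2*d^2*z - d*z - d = 4*d^3 + d^2*(-2*z - 8) + 4*d*z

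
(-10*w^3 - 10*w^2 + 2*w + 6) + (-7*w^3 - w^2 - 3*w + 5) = -17*w^3 - 11*w^2 - w + 11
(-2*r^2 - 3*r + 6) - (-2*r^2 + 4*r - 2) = 8 - 7*r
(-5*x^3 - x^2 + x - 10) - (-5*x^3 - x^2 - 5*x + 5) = 6*x - 15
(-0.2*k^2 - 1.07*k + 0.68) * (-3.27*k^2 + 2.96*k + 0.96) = 0.654*k^4 + 2.9069*k^3 - 5.5828*k^2 + 0.9856*k + 0.6528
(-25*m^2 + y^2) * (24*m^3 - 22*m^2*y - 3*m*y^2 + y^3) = -600*m^5 + 550*m^4*y + 99*m^3*y^2 - 47*m^2*y^3 - 3*m*y^4 + y^5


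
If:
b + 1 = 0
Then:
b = -1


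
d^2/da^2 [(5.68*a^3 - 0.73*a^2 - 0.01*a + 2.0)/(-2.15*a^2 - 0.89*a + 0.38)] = (-7.105427357601e-15*a^4 - 20.980636*a^3 - 40.365684*a^2 - 27.834132*a - 6.218812)/(9.938375*a^6 + 12.342075*a^5 - 0.160605000000001*a^4 - 3.657811*a^3 + 0.0283859999999999*a^2 + 0.385548*a - 0.054872)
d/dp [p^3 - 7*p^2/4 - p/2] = 3*p^2 - 7*p/2 - 1/2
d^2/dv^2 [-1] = 0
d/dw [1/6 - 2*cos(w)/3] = 2*sin(w)/3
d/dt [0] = 0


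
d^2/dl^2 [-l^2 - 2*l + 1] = -2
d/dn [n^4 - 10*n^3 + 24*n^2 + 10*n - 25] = 4*n^3 - 30*n^2 + 48*n + 10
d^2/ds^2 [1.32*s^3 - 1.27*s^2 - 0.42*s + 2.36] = 7.92*s - 2.54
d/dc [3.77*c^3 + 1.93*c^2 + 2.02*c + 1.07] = 11.31*c^2 + 3.86*c + 2.02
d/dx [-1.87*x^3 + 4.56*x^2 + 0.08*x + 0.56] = -5.61*x^2 + 9.12*x + 0.08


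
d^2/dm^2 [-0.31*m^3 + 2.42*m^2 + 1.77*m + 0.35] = 4.84 - 1.86*m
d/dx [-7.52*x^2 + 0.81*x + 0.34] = 0.81 - 15.04*x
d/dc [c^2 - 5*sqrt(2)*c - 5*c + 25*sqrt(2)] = 2*c - 5*sqrt(2) - 5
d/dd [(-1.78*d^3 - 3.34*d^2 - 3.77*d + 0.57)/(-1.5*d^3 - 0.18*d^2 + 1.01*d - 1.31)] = (-4.6896*d^4 - 14.9056*d^3 + 5.5084*d^2 + 8.956*d + 4.363)/(2.25*d^6 + 0.54*d^5 - 2.9976*d^4 + 3.5664*d^3 + 1.4917*d^2 - 2.6462*d + 1.7161)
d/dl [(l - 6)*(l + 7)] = 2*l + 1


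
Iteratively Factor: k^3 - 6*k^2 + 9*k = (k - 3)*(k^2 - 3*k) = (k - 3)^2*(k)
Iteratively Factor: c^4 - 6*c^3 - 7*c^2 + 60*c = (c - 4)*(c^3 - 2*c^2 - 15*c) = c*(c - 4)*(c^2 - 2*c - 15) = c*(c - 4)*(c + 3)*(c - 5)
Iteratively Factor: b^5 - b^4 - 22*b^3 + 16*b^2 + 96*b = (b - 3)*(b^4 + 2*b^3 - 16*b^2 - 32*b) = (b - 4)*(b - 3)*(b^3 + 6*b^2 + 8*b) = (b - 4)*(b - 3)*(b + 4)*(b^2 + 2*b) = (b - 4)*(b - 3)*(b + 2)*(b + 4)*(b)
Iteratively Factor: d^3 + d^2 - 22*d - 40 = (d + 4)*(d^2 - 3*d - 10) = (d + 2)*(d + 4)*(d - 5)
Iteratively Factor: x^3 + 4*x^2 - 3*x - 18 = (x + 3)*(x^2 + x - 6) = (x - 2)*(x + 3)*(x + 3)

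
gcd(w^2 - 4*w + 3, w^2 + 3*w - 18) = w - 3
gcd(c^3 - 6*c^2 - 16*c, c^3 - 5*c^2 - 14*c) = c^2 + 2*c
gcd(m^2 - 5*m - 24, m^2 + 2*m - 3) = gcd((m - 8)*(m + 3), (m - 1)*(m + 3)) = m + 3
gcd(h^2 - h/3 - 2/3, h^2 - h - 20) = 1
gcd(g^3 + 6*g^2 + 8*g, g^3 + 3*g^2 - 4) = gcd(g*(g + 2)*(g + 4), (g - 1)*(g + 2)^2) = g + 2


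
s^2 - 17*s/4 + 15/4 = (s - 3)*(s - 5/4)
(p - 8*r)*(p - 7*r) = p^2 - 15*p*r + 56*r^2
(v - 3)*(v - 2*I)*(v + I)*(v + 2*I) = v^4 - 3*v^3 + I*v^3 + 4*v^2 - 3*I*v^2 - 12*v + 4*I*v - 12*I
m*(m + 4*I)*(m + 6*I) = m^3 + 10*I*m^2 - 24*m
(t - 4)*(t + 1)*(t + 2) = t^3 - t^2 - 10*t - 8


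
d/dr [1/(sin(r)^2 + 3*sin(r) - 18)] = -(2*sin(r) + 3)*cos(r)/(sin(r)^2 + 3*sin(r) - 18)^2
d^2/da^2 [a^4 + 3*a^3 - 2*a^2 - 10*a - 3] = 12*a^2 + 18*a - 4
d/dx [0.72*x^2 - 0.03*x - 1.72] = 1.44*x - 0.03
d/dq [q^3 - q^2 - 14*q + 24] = 3*q^2 - 2*q - 14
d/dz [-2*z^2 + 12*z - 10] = 12 - 4*z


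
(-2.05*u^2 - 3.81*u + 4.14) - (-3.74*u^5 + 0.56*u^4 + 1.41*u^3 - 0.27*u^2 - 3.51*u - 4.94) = 3.74*u^5 - 0.56*u^4 - 1.41*u^3 - 1.78*u^2 - 0.3*u + 9.08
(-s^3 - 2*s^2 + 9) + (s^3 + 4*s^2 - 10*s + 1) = 2*s^2 - 10*s + 10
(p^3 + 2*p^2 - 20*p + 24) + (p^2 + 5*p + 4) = p^3 + 3*p^2 - 15*p + 28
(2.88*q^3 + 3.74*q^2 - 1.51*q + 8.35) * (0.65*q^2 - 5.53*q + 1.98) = 1.872*q^5 - 13.4954*q^4 - 15.9613*q^3 + 21.183*q^2 - 49.1653*q + 16.533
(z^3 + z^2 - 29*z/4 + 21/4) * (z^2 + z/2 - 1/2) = z^5 + 3*z^4/2 - 29*z^3/4 + 9*z^2/8 + 25*z/4 - 21/8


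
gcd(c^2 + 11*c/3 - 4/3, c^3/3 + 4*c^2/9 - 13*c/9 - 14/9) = 1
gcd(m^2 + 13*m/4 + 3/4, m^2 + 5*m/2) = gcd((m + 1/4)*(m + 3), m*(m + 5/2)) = 1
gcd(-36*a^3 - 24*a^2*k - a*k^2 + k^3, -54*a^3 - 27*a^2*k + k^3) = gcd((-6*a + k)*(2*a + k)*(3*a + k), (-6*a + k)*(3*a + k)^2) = 18*a^2 + 3*a*k - k^2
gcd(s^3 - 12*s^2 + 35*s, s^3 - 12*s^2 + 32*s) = s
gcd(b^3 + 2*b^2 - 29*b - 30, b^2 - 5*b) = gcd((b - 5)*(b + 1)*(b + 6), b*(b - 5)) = b - 5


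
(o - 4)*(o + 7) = o^2 + 3*o - 28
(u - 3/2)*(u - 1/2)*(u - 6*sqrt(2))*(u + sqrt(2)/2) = u^4 - 11*sqrt(2)*u^3/2 - 2*u^3 - 21*u^2/4 + 11*sqrt(2)*u^2 - 33*sqrt(2)*u/8 + 12*u - 9/2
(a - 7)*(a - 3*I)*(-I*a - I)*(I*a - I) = a^4 - 7*a^3 - 3*I*a^3 - a^2 + 21*I*a^2 + 7*a + 3*I*a - 21*I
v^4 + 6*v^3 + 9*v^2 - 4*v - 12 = (v - 1)*(v + 2)^2*(v + 3)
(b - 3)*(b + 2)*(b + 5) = b^3 + 4*b^2 - 11*b - 30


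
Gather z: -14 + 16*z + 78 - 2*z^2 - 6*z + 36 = -2*z^2 + 10*z + 100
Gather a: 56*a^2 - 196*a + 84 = 56*a^2 - 196*a + 84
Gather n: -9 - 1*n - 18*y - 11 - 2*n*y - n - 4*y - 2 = n*(-2*y - 2) - 22*y - 22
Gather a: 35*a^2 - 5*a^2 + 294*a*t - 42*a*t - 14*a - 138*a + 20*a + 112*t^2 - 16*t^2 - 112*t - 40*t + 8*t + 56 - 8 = 30*a^2 + a*(252*t - 132) + 96*t^2 - 144*t + 48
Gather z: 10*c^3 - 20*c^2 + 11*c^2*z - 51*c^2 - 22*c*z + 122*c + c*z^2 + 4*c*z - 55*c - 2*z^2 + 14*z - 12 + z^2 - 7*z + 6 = 10*c^3 - 71*c^2 + 67*c + z^2*(c - 1) + z*(11*c^2 - 18*c + 7) - 6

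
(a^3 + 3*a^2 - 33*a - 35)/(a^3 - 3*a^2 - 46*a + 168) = (a^2 - 4*a - 5)/(a^2 - 10*a + 24)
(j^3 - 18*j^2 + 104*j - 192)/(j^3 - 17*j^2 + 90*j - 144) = (j - 4)/(j - 3)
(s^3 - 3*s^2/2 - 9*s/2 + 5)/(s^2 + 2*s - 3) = (s^2 - s/2 - 5)/(s + 3)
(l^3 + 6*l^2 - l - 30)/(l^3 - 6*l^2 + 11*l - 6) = (l^2 + 8*l + 15)/(l^2 - 4*l + 3)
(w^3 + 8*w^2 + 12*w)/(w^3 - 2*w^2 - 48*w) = (w + 2)/(w - 8)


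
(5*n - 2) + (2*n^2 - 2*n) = 2*n^2 + 3*n - 2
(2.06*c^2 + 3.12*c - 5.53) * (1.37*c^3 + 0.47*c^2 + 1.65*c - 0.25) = 2.8222*c^5 + 5.2426*c^4 - 2.7107*c^3 + 2.0339*c^2 - 9.9045*c + 1.3825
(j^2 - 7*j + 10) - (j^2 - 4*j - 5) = 15 - 3*j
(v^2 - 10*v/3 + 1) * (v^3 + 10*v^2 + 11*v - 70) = v^5 + 20*v^4/3 - 64*v^3/3 - 290*v^2/3 + 733*v/3 - 70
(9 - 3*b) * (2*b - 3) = -6*b^2 + 27*b - 27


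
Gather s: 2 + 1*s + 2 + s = 2*s + 4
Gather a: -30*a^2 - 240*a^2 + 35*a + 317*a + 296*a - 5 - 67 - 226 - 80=-270*a^2 + 648*a - 378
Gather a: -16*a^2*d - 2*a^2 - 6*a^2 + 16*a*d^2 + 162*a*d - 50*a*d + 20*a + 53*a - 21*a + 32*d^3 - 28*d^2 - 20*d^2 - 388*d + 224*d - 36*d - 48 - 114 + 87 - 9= a^2*(-16*d - 8) + a*(16*d^2 + 112*d + 52) + 32*d^3 - 48*d^2 - 200*d - 84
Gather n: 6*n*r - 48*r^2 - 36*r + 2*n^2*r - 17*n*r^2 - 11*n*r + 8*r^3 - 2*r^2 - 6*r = 2*n^2*r + n*(-17*r^2 - 5*r) + 8*r^3 - 50*r^2 - 42*r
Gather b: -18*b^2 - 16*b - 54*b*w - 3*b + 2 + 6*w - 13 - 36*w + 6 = -18*b^2 + b*(-54*w - 19) - 30*w - 5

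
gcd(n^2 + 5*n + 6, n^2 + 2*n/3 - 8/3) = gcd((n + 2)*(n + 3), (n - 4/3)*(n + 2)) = n + 2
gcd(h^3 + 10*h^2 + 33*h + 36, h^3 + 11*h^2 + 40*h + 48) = h^2 + 7*h + 12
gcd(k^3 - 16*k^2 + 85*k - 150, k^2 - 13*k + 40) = k - 5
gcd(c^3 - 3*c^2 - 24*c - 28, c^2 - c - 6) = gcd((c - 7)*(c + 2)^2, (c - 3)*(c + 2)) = c + 2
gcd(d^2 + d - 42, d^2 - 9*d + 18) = d - 6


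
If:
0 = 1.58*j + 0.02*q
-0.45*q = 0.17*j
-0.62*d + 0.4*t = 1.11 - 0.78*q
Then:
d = 0.645161290322581*t - 1.79032258064516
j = 0.00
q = 0.00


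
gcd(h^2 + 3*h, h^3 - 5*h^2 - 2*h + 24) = 1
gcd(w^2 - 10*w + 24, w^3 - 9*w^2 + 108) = w - 6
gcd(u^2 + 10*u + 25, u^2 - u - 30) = u + 5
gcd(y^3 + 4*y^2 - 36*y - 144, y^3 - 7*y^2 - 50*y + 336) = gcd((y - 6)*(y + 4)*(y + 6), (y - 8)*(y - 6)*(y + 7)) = y - 6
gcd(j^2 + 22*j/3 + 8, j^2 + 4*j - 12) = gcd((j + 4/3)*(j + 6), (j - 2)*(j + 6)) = j + 6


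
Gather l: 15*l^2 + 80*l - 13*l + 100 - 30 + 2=15*l^2 + 67*l + 72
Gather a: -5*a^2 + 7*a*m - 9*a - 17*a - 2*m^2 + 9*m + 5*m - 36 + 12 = -5*a^2 + a*(7*m - 26) - 2*m^2 + 14*m - 24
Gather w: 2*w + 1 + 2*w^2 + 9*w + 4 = 2*w^2 + 11*w + 5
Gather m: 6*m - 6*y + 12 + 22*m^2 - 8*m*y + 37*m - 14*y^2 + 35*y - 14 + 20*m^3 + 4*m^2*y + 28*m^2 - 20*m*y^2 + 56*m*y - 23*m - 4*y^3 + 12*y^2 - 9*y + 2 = 20*m^3 + m^2*(4*y + 50) + m*(-20*y^2 + 48*y + 20) - 4*y^3 - 2*y^2 + 20*y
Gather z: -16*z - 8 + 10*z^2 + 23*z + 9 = 10*z^2 + 7*z + 1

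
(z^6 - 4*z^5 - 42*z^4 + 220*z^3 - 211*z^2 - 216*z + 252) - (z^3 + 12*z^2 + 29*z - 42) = z^6 - 4*z^5 - 42*z^4 + 219*z^3 - 223*z^2 - 245*z + 294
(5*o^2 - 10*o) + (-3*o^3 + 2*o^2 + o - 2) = -3*o^3 + 7*o^2 - 9*o - 2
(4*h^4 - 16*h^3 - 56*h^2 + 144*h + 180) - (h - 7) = 4*h^4 - 16*h^3 - 56*h^2 + 143*h + 187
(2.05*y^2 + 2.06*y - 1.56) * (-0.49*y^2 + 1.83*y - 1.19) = -1.0045*y^4 + 2.7421*y^3 + 2.0947*y^2 - 5.3062*y + 1.8564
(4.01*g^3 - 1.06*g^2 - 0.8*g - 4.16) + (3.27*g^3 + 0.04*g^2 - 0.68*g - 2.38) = 7.28*g^3 - 1.02*g^2 - 1.48*g - 6.54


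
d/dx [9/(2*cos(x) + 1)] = 18*sin(x)/(2*cos(x) + 1)^2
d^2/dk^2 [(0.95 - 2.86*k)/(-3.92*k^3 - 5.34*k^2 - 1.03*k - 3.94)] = (263.687424*k^5 + 184.029888*k^4 - 178.1644*k^3 - 715.618776*k^2 - 304.355316*k + 14.746626)/(60.236288*k^9 + 246.169728*k^8 + 382.825632*k^7 + 463.268856*k^6 + 595.44078*k^5 + 449.498874*k^4 + 313.674991*k^3 + 261.22791*k^2 + 47.967924*k + 61.162984)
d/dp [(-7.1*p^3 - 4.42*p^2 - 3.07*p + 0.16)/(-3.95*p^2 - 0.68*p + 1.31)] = (28.045*p^4 + 9.656*p^3 - 37.0239*p^2 - 10.3164*p - 3.9129)/(15.6025*p^4 + 5.372*p^3 - 9.8866*p^2 - 1.7816*p + 1.7161)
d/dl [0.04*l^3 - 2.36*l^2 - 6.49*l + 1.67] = 0.12*l^2 - 4.72*l - 6.49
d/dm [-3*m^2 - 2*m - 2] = -6*m - 2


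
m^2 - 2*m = m*(m - 2)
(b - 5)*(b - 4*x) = b^2 - 4*b*x - 5*b + 20*x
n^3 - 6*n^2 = n^2*(n - 6)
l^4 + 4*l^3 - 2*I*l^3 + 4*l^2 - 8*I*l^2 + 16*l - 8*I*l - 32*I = (l + 4)*(l - 2*I)^2*(l + 2*I)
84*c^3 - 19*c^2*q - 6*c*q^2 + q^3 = (-7*c + q)*(-3*c + q)*(4*c + q)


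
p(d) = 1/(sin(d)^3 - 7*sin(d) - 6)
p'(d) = (-3*sin(d)^2*cos(d) + 7*cos(d))/(sin(d)^3 - 7*sin(d) - 6)^2 = (7 - 3*sin(d)^2)*cos(d)/(-sin(d)^3 + 7*sin(d) + 6)^2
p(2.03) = -0.09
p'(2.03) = -0.02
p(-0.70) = -0.57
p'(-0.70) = 1.42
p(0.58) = -0.10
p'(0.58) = 0.05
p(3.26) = -0.19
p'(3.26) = -0.26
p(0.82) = -0.09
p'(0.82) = 0.03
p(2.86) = -0.13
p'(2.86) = -0.10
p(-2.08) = -1.81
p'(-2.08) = -7.49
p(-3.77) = -0.10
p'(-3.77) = -0.05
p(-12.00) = -0.10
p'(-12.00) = 0.06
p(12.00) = -0.42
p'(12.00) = 0.90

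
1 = 1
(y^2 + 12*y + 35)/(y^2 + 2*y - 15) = (y + 7)/(y - 3)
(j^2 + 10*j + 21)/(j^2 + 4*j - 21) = (j + 3)/(j - 3)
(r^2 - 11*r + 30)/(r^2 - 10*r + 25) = (r - 6)/(r - 5)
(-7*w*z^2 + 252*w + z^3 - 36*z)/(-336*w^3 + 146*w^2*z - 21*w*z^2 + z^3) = (z^2 - 36)/(48*w^2 - 14*w*z + z^2)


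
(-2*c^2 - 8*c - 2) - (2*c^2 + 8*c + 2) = -4*c^2 - 16*c - 4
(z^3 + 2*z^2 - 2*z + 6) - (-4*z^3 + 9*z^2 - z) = 5*z^3 - 7*z^2 - z + 6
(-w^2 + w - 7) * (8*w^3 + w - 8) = -8*w^5 + 8*w^4 - 57*w^3 + 9*w^2 - 15*w + 56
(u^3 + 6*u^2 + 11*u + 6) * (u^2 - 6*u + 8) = u^5 - 17*u^3 - 12*u^2 + 52*u + 48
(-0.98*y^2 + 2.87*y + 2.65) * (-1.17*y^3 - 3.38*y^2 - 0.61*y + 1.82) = 1.1466*y^5 - 0.0455000000000001*y^4 - 12.2033*y^3 - 12.4913*y^2 + 3.6069*y + 4.823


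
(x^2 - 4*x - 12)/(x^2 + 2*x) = (x - 6)/x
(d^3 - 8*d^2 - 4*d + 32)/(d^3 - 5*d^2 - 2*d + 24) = (d^2 - 10*d + 16)/(d^2 - 7*d + 12)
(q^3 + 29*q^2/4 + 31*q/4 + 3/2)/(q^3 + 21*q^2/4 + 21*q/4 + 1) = (q + 6)/(q + 4)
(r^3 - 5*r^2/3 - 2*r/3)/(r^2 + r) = (3*r^2 - 5*r - 2)/(3*(r + 1))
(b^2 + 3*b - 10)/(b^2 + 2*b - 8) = (b + 5)/(b + 4)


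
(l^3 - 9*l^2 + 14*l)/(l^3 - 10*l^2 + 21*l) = (l - 2)/(l - 3)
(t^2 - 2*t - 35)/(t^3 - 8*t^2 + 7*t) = (t + 5)/(t*(t - 1))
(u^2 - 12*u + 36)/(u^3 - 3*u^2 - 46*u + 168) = (u - 6)/(u^2 + 3*u - 28)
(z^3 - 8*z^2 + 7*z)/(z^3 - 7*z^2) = (z - 1)/z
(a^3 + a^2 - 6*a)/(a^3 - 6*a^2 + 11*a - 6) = a*(a + 3)/(a^2 - 4*a + 3)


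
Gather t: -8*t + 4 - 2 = 2 - 8*t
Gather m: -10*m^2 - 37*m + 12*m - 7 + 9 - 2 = -10*m^2 - 25*m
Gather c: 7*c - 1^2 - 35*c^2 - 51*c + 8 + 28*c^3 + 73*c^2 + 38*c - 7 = 28*c^3 + 38*c^2 - 6*c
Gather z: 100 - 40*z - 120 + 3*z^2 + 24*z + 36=3*z^2 - 16*z + 16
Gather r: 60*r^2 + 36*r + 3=60*r^2 + 36*r + 3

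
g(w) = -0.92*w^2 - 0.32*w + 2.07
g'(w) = -1.84*w - 0.32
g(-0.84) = 1.69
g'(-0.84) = 1.23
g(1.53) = -0.57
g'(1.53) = -3.14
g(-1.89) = -0.61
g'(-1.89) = 3.16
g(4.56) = -18.52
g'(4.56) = -8.71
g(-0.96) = 1.53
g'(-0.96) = 1.45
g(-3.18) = -6.22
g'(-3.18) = 5.53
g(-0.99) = 1.49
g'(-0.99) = 1.50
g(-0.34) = 2.07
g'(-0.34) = 0.31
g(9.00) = -75.33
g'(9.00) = -16.88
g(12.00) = -134.25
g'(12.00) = -22.40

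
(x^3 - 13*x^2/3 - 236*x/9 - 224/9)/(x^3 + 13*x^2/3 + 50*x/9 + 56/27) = 3*(x - 8)/(3*x + 2)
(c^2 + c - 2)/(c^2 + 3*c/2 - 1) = 2*(c - 1)/(2*c - 1)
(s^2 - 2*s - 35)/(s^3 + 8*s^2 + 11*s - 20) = (s - 7)/(s^2 + 3*s - 4)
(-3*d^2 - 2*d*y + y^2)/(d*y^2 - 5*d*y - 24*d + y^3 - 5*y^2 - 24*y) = (-3*d + y)/(y^2 - 5*y - 24)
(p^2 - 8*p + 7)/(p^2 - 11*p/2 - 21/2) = 2*(p - 1)/(2*p + 3)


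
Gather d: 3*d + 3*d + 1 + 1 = 6*d + 2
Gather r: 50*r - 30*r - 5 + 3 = 20*r - 2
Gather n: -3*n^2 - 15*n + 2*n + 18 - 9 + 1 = -3*n^2 - 13*n + 10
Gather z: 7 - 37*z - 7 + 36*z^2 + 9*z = 36*z^2 - 28*z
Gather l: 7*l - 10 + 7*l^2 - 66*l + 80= 7*l^2 - 59*l + 70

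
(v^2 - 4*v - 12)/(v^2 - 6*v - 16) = (v - 6)/(v - 8)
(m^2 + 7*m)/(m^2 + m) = (m + 7)/(m + 1)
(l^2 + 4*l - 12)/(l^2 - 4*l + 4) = (l + 6)/(l - 2)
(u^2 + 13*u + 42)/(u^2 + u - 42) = (u + 6)/(u - 6)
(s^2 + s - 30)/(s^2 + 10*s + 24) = (s - 5)/(s + 4)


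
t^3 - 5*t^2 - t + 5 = (t - 5)*(t - 1)*(t + 1)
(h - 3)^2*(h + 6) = h^3 - 27*h + 54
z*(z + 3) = z^2 + 3*z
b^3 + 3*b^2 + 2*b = b*(b + 1)*(b + 2)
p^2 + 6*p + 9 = (p + 3)^2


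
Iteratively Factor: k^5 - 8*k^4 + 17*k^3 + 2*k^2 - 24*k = (k + 1)*(k^4 - 9*k^3 + 26*k^2 - 24*k) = (k - 2)*(k + 1)*(k^3 - 7*k^2 + 12*k) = (k - 4)*(k - 2)*(k + 1)*(k^2 - 3*k) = k*(k - 4)*(k - 2)*(k + 1)*(k - 3)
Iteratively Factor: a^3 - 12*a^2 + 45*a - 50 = (a - 5)*(a^2 - 7*a + 10) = (a - 5)*(a - 2)*(a - 5)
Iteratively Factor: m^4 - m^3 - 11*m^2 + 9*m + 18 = (m + 3)*(m^3 - 4*m^2 + m + 6) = (m - 3)*(m + 3)*(m^2 - m - 2) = (m - 3)*(m - 2)*(m + 3)*(m + 1)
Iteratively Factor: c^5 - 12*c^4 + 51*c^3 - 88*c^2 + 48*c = (c - 4)*(c^4 - 8*c^3 + 19*c^2 - 12*c) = (c - 4)*(c - 1)*(c^3 - 7*c^2 + 12*c) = (c - 4)^2*(c - 1)*(c^2 - 3*c) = (c - 4)^2*(c - 3)*(c - 1)*(c)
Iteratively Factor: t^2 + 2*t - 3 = (t + 3)*(t - 1)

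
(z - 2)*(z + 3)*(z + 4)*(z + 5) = z^4 + 10*z^3 + 23*z^2 - 34*z - 120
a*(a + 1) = a^2 + a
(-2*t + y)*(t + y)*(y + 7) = -2*t^2*y - 14*t^2 - t*y^2 - 7*t*y + y^3 + 7*y^2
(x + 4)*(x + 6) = x^2 + 10*x + 24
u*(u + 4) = u^2 + 4*u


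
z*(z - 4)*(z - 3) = z^3 - 7*z^2 + 12*z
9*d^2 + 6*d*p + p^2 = (3*d + p)^2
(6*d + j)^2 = 36*d^2 + 12*d*j + j^2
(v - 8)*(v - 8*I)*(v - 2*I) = v^3 - 8*v^2 - 10*I*v^2 - 16*v + 80*I*v + 128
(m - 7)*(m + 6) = m^2 - m - 42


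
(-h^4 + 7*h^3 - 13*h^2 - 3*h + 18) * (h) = -h^5 + 7*h^4 - 13*h^3 - 3*h^2 + 18*h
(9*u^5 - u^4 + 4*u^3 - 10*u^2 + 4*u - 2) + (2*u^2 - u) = 9*u^5 - u^4 + 4*u^3 - 8*u^2 + 3*u - 2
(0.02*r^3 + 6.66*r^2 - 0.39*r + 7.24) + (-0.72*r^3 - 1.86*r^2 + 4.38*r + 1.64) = -0.7*r^3 + 4.8*r^2 + 3.99*r + 8.88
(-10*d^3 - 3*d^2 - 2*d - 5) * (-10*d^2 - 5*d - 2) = 100*d^5 + 80*d^4 + 55*d^3 + 66*d^2 + 29*d + 10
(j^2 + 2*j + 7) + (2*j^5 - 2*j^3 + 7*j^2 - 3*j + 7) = 2*j^5 - 2*j^3 + 8*j^2 - j + 14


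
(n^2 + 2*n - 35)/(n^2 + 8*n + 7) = (n - 5)/(n + 1)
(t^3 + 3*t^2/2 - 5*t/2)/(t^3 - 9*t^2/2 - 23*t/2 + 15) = t/(t - 6)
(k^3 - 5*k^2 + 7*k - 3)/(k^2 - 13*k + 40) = (k^3 - 5*k^2 + 7*k - 3)/(k^2 - 13*k + 40)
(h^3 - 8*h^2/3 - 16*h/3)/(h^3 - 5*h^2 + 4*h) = (h + 4/3)/(h - 1)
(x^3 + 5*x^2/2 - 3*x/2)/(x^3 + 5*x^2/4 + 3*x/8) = 4*(2*x^2 + 5*x - 3)/(8*x^2 + 10*x + 3)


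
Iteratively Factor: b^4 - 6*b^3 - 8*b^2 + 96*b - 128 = (b - 2)*(b^3 - 4*b^2 - 16*b + 64) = (b - 2)*(b + 4)*(b^2 - 8*b + 16) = (b - 4)*(b - 2)*(b + 4)*(b - 4)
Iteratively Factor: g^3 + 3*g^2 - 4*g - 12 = (g + 2)*(g^2 + g - 6) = (g - 2)*(g + 2)*(g + 3)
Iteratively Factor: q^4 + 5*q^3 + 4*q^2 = (q + 1)*(q^3 + 4*q^2) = (q + 1)*(q + 4)*(q^2) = q*(q + 1)*(q + 4)*(q)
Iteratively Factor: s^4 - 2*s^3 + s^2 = (s)*(s^3 - 2*s^2 + s) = s^2*(s^2 - 2*s + 1) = s^2*(s - 1)*(s - 1)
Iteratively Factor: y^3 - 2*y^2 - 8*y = (y)*(y^2 - 2*y - 8) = y*(y + 2)*(y - 4)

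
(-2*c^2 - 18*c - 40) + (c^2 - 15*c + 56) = -c^2 - 33*c + 16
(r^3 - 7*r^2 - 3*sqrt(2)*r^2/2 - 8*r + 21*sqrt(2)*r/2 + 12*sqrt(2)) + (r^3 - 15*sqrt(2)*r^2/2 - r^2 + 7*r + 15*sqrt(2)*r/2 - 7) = 2*r^3 - 9*sqrt(2)*r^2 - 8*r^2 - r + 18*sqrt(2)*r - 7 + 12*sqrt(2)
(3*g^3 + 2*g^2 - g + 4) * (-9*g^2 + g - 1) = -27*g^5 - 15*g^4 + 8*g^3 - 39*g^2 + 5*g - 4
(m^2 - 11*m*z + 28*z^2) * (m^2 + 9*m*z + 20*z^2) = m^4 - 2*m^3*z - 51*m^2*z^2 + 32*m*z^3 + 560*z^4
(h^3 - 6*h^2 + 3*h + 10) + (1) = h^3 - 6*h^2 + 3*h + 11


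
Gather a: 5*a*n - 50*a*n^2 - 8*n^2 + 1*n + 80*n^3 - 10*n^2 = a*(-50*n^2 + 5*n) + 80*n^3 - 18*n^2 + n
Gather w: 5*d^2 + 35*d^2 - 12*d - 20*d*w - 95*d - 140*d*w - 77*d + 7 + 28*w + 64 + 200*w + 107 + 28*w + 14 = 40*d^2 - 184*d + w*(256 - 160*d) + 192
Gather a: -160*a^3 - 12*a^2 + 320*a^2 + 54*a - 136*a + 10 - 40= -160*a^3 + 308*a^2 - 82*a - 30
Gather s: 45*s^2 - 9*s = 45*s^2 - 9*s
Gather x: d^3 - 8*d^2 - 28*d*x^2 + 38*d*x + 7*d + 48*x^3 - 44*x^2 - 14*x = d^3 - 8*d^2 + 7*d + 48*x^3 + x^2*(-28*d - 44) + x*(38*d - 14)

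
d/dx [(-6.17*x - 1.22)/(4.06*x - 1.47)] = (56.933786*x - 20.613957)/(4.06*x - 1.47)^3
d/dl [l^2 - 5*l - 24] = 2*l - 5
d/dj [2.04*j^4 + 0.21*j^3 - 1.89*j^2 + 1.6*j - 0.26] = 8.16*j^3 + 0.63*j^2 - 3.78*j + 1.6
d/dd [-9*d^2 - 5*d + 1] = -18*d - 5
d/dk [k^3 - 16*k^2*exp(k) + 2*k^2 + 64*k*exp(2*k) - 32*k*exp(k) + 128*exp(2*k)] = -16*k^2*exp(k) + 3*k^2 + 128*k*exp(2*k) - 64*k*exp(k) + 4*k + 320*exp(2*k) - 32*exp(k)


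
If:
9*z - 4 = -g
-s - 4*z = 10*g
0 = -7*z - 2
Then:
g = 46/7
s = -452/7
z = -2/7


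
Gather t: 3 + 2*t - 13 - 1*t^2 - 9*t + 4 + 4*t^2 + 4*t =3*t^2 - 3*t - 6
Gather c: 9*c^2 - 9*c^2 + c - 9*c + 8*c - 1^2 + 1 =0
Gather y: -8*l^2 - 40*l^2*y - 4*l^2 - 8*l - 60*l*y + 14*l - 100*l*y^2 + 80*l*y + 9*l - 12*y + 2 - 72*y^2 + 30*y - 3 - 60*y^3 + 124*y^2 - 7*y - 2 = -12*l^2 + 15*l - 60*y^3 + y^2*(52 - 100*l) + y*(-40*l^2 + 20*l + 11) - 3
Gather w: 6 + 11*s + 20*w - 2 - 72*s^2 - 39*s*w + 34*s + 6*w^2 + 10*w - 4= -72*s^2 + 45*s + 6*w^2 + w*(30 - 39*s)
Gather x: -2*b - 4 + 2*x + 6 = -2*b + 2*x + 2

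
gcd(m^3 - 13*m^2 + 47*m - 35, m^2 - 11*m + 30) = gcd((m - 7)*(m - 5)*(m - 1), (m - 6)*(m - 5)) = m - 5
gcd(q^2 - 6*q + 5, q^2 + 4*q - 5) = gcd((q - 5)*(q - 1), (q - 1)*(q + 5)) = q - 1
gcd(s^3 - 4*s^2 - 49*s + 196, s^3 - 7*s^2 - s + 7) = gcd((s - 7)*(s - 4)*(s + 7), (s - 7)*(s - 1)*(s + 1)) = s - 7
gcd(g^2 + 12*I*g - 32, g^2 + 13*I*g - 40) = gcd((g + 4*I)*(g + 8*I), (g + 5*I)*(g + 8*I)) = g + 8*I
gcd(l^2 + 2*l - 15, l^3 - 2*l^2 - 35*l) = l + 5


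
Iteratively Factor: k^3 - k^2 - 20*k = (k - 5)*(k^2 + 4*k) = k*(k - 5)*(k + 4)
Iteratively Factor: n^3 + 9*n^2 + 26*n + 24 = (n + 2)*(n^2 + 7*n + 12) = (n + 2)*(n + 3)*(n + 4)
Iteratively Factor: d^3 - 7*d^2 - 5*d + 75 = (d - 5)*(d^2 - 2*d - 15) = (d - 5)*(d + 3)*(d - 5)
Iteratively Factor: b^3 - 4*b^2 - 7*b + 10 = (b - 1)*(b^2 - 3*b - 10) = (b - 1)*(b + 2)*(b - 5)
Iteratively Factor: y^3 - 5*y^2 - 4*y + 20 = (y - 5)*(y^2 - 4) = (y - 5)*(y + 2)*(y - 2)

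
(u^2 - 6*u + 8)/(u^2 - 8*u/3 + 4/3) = 3*(u - 4)/(3*u - 2)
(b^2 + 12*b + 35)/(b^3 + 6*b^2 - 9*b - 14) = (b + 5)/(b^2 - b - 2)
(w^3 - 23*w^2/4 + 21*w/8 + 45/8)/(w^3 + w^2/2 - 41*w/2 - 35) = (8*w^2 - 6*w - 9)/(4*(2*w^2 + 11*w + 14))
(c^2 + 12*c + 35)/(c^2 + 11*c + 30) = (c + 7)/(c + 6)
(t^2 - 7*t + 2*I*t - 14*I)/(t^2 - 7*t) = (t + 2*I)/t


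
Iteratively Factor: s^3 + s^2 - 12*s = (s + 4)*(s^2 - 3*s) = (s - 3)*(s + 4)*(s)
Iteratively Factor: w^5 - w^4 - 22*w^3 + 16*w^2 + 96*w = (w - 4)*(w^4 + 3*w^3 - 10*w^2 - 24*w) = w*(w - 4)*(w^3 + 3*w^2 - 10*w - 24) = w*(w - 4)*(w - 3)*(w^2 + 6*w + 8) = w*(w - 4)*(w - 3)*(w + 4)*(w + 2)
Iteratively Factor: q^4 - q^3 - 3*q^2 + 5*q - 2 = (q - 1)*(q^3 - 3*q + 2) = (q - 1)*(q + 2)*(q^2 - 2*q + 1) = (q - 1)^2*(q + 2)*(q - 1)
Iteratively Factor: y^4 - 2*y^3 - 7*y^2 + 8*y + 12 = (y - 2)*(y^3 - 7*y - 6) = (y - 2)*(y + 1)*(y^2 - y - 6) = (y - 2)*(y + 1)*(y + 2)*(y - 3)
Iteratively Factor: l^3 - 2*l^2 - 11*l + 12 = (l - 1)*(l^2 - l - 12) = (l - 4)*(l - 1)*(l + 3)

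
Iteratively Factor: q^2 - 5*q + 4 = (q - 4)*(q - 1)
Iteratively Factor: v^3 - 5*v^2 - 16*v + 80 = (v - 4)*(v^2 - v - 20) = (v - 5)*(v - 4)*(v + 4)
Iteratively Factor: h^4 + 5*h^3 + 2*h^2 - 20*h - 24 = (h + 3)*(h^3 + 2*h^2 - 4*h - 8) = (h + 2)*(h + 3)*(h^2 - 4) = (h - 2)*(h + 2)*(h + 3)*(h + 2)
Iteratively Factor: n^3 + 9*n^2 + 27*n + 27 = (n + 3)*(n^2 + 6*n + 9) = (n + 3)^2*(n + 3)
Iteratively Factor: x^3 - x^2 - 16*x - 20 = (x + 2)*(x^2 - 3*x - 10) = (x - 5)*(x + 2)*(x + 2)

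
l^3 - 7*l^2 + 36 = (l - 6)*(l - 3)*(l + 2)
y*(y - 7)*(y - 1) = y^3 - 8*y^2 + 7*y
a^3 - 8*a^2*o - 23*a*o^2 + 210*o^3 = (a - 7*o)*(a - 6*o)*(a + 5*o)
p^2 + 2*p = p*(p + 2)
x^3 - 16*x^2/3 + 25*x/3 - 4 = (x - 3)*(x - 4/3)*(x - 1)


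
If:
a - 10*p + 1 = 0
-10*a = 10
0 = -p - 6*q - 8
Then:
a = -1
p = 0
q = -4/3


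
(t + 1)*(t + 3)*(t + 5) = t^3 + 9*t^2 + 23*t + 15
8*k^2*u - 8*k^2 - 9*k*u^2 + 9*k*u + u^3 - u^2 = (-8*k + u)*(-k + u)*(u - 1)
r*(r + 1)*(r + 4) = r^3 + 5*r^2 + 4*r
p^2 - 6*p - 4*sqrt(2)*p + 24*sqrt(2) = (p - 6)*(p - 4*sqrt(2))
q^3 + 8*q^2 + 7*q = q*(q + 1)*(q + 7)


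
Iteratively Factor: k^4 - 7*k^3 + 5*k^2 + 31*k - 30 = (k + 2)*(k^3 - 9*k^2 + 23*k - 15) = (k - 3)*(k + 2)*(k^2 - 6*k + 5) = (k - 3)*(k - 1)*(k + 2)*(k - 5)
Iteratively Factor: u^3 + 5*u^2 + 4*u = (u + 4)*(u^2 + u) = u*(u + 4)*(u + 1)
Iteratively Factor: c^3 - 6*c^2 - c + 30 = (c - 5)*(c^2 - c - 6) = (c - 5)*(c + 2)*(c - 3)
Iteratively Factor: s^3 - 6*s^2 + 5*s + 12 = (s - 4)*(s^2 - 2*s - 3) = (s - 4)*(s - 3)*(s + 1)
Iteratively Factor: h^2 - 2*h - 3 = (h + 1)*(h - 3)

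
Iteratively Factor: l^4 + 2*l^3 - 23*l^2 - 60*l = (l + 3)*(l^3 - l^2 - 20*l) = (l + 3)*(l + 4)*(l^2 - 5*l) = (l - 5)*(l + 3)*(l + 4)*(l)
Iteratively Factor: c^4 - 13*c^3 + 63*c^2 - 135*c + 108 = (c - 3)*(c^3 - 10*c^2 + 33*c - 36) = (c - 4)*(c - 3)*(c^2 - 6*c + 9) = (c - 4)*(c - 3)^2*(c - 3)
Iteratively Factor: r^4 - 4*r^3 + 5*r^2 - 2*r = (r - 1)*(r^3 - 3*r^2 + 2*r) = (r - 1)^2*(r^2 - 2*r) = r*(r - 1)^2*(r - 2)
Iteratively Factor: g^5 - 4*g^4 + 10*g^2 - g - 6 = (g - 1)*(g^4 - 3*g^3 - 3*g^2 + 7*g + 6) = (g - 1)*(g + 1)*(g^3 - 4*g^2 + g + 6) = (g - 2)*(g - 1)*(g + 1)*(g^2 - 2*g - 3) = (g - 2)*(g - 1)*(g + 1)^2*(g - 3)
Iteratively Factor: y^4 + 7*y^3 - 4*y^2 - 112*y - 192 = (y - 4)*(y^3 + 11*y^2 + 40*y + 48) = (y - 4)*(y + 4)*(y^2 + 7*y + 12) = (y - 4)*(y + 4)^2*(y + 3)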